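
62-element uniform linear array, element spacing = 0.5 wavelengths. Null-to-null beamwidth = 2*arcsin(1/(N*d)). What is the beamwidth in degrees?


1/(N*d) = 1/(62*0.5) = 0.032258
BW = 2*arcsin(0.032258) = 3.7 degrees

3.7 degrees


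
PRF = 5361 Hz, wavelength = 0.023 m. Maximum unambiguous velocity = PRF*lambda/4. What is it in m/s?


V_ua = 5361 * 0.023 / 4 = 30.8 m/s

30.8 m/s


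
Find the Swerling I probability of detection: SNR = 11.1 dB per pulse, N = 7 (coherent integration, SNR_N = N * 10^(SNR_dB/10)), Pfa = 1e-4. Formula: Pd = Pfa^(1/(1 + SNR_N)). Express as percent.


SNR_lin = 10^(11.1/10) = 12.8825
SNR_N = 7 * 12.8825 = 90.1775
1/(1 + SNR_N) = 1/91.1775 = 0.0109676
Pd = (1e-4)^0.0109676 = 0.90392
Pd = 90.4%

90.4%


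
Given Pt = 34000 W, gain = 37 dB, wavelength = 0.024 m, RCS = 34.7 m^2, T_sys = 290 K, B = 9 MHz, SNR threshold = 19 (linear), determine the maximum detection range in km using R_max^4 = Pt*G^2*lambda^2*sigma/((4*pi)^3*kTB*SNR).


G_lin = 10^(37/10) = 5011.872336
R^4 = 34000 * 5011.872336^2 * 0.024^2 * 34.7 / ((4*pi)^3 * 1.38e-23 * 290 * 9000000.0 * 19)
R^4 = 1.25698e19 m^4
R_max = (1.25698e19)^(1/4) = 59543.2 m = 59.5 km

59.5 km


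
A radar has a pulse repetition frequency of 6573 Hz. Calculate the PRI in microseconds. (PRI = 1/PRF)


PRI = 1/6573 = 0.0001521375 s = 152.1 us

152.1 us


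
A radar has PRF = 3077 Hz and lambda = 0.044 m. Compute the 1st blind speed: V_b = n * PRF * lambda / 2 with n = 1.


V_blind = 1 * 3077 * 0.044 / 2 = 67.7 m/s

67.7 m/s


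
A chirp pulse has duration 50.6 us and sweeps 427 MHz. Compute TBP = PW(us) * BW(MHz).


TBP = 50.6 * 427 = 21606.2

21606.2


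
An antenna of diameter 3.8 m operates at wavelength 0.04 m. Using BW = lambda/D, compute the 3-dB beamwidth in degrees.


BW_rad = 0.04 / 3.8 = 0.010526
BW_deg = 0.6 degrees

0.6 degrees


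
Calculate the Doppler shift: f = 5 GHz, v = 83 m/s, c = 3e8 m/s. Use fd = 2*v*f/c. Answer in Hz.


fd = 2 * 83 * 5000000000.0 / 3e8 = 2766.7 Hz

2766.7 Hz


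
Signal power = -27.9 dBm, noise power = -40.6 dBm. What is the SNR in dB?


SNR = -27.9 - (-40.6) = 12.7 dB

12.7 dB


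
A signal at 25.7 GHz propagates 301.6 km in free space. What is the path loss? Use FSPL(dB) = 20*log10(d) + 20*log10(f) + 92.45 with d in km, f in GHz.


20*log10(301.6) = 49.59
20*log10(25.7) = 28.2
FSPL = 170.2 dB

170.2 dB


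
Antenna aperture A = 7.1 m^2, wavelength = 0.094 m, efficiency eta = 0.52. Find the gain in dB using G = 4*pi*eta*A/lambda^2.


G_linear = 4*pi*0.52*7.1/0.094^2 = 5250.68
G_dB = 10*log10(5250.68) = 37.2 dB

37.2 dB


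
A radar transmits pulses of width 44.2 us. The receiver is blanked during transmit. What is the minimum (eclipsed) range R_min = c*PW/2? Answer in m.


R_min = 3e8 * 44.2e-6 / 2 = 6630.0 m

6630.0 m


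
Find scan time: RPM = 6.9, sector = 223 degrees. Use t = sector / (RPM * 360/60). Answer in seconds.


t = 223 / (6.9 * 360) * 60 = 5.39 s

5.39 s


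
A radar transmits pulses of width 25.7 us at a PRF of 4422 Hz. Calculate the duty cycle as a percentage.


DC = 25.7e-6 * 4422 * 100 = 11.36%

11.36%


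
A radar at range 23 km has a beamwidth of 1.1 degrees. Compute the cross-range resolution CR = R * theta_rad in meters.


BW_rad = 0.019198622
CR = 23000 * 0.019198622 = 441.6 m

441.6 m


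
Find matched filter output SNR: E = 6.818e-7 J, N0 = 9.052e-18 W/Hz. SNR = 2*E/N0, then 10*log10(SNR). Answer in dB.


SNR_lin = 2 * 6.818e-7 / 9.052e-18 = 1.506e11
SNR_dB = 10*log10(1.506e11) = 111.8 dB

111.8 dB


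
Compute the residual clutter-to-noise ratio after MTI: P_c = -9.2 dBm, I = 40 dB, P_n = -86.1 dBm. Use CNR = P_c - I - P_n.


CNR = -9.2 - 40 - (-86.1) = 36.9 dB

36.9 dB


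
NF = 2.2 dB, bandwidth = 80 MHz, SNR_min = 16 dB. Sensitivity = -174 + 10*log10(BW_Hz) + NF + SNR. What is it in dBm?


10*log10(80000000.0) = 79.03
S = -174 + 79.03 + 2.2 + 16 = -76.8 dBm

-76.8 dBm


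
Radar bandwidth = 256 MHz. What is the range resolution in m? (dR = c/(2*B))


dR = 3e8 / (2 * 256000000.0) = 0.59 m

0.59 m


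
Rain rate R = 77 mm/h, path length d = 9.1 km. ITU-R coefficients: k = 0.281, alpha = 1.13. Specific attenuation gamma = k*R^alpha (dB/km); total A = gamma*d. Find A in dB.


gamma = 0.281 * 77^1.13 = 38.057551 dB/km
A = 38.057551 * 9.1 = 346.32 dB

346.32 dB


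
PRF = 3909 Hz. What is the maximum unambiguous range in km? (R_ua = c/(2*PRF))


R_ua = 3e8 / (2 * 3909) = 38373.0 m = 38.4 km

38.4 km


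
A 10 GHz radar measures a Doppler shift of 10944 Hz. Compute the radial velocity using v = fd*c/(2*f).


v = 10944 * 3e8 / (2 * 10000000000.0) = 164.2 m/s

164.2 m/s


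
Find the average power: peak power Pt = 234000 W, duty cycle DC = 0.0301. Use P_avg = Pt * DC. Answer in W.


P_avg = 234000 * 0.0301 = 7043.4 W

7043.4 W


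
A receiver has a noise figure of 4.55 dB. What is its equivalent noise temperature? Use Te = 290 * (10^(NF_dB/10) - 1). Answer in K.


NF_lin = 10^(4.55/10) = 2.851018
Te = 290 * (2.851018 - 1) = 536.8 K

536.8 K


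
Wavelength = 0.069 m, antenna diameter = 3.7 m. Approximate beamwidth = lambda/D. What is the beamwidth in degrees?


BW_rad = 0.069 / 3.7 = 0.018649
BW_deg = 1.07 degrees

1.07 degrees


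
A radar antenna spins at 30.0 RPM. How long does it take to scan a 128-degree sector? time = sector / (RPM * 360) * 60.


t = 128 / (30.0 * 360) * 60 = 0.71 s

0.71 s


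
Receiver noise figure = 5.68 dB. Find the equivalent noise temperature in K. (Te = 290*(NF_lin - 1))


NF_lin = 10^(5.68/10) = 3.698282
Te = 290 * (3.698282 - 1) = 782.5 K

782.5 K


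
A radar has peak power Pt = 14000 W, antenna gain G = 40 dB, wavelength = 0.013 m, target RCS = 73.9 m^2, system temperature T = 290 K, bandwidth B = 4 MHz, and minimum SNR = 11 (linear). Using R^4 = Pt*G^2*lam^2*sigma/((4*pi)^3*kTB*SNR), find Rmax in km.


G_lin = 10^(40/10) = 10000.0
R^4 = 14000 * 10000.0^2 * 0.013^2 * 73.9 / ((4*pi)^3 * 1.38e-23 * 290 * 4000000.0 * 11)
R^4 = 5.0038e19 m^4
R_max = (5.0038e19)^(1/4) = 84105.6 m = 84.1 km

84.1 km


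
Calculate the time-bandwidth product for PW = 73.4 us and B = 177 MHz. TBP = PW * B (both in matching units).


TBP = 73.4 * 177 = 12991.8

12991.8


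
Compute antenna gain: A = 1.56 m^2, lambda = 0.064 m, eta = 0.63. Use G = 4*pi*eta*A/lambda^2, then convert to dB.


G_linear = 4*pi*0.63*1.56/0.064^2 = 3015.19
G_dB = 10*log10(3015.19) = 34.8 dB

34.8 dB


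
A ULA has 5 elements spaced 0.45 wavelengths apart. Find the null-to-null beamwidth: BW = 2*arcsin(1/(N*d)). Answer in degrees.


1/(N*d) = 1/(5*0.45) = 0.444444
BW = 2*arcsin(0.444444) = 52.8 degrees

52.8 degrees


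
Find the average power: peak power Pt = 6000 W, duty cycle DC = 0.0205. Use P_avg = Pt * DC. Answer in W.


P_avg = 6000 * 0.0205 = 123.0 W

123.0 W


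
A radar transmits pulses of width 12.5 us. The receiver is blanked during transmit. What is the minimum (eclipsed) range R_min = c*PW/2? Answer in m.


R_min = 3e8 * 12.5e-6 / 2 = 1875.0 m

1875.0 m


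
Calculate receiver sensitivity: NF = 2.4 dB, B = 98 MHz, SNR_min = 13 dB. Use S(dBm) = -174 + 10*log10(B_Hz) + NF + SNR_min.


10*log10(98000000.0) = 79.91
S = -174 + 79.91 + 2.4 + 13 = -78.7 dBm

-78.7 dBm


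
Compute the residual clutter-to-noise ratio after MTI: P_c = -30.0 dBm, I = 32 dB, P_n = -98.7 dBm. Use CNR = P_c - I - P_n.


CNR = -30.0 - 32 - (-98.7) = 36.7 dB

36.7 dB


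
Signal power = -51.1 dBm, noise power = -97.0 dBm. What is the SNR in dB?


SNR = -51.1 - (-97.0) = 45.9 dB

45.9 dB


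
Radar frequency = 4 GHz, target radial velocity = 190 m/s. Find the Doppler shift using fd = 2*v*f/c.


fd = 2 * 190 * 4000000000.0 / 3e8 = 5066.7 Hz

5066.7 Hz


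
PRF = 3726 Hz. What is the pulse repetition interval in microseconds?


PRI = 1/3726 = 0.0002683843 s = 268.4 us

268.4 us


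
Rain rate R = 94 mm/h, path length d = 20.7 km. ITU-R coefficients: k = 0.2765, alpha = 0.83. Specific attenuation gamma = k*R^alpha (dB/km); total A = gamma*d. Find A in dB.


gamma = 0.2765 * 94^0.83 = 12.005804 dB/km
A = 12.005804 * 20.7 = 248.52 dB

248.52 dB


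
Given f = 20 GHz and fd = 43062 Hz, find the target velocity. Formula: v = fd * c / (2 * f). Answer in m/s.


v = 43062 * 3e8 / (2 * 20000000000.0) = 323.0 m/s

323.0 m/s


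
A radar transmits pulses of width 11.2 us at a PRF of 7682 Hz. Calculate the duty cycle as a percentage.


DC = 11.2e-6 * 7682 * 100 = 8.6%

8.6%


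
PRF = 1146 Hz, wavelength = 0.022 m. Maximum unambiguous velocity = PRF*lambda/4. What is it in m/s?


V_ua = 1146 * 0.022 / 4 = 6.3 m/s

6.3 m/s


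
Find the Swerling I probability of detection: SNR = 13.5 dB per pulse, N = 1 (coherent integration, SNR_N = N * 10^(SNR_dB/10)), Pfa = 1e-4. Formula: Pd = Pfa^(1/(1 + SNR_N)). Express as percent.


SNR_lin = 10^(13.5/10) = 22.38721
SNR_N = 1 * 22.38721 = 22.38721
1/(1 + SNR_N) = 1/23.38721 = 0.0427584
Pd = (1e-4)^0.0427584 = 0.67448
Pd = 67.4%

67.4%


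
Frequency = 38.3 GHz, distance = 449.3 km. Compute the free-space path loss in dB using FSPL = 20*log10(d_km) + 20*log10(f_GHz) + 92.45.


20*log10(449.3) = 53.05
20*log10(38.3) = 31.66
FSPL = 177.2 dB

177.2 dB


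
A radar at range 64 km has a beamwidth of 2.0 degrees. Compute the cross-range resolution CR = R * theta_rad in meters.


BW_rad = 0.034906585
CR = 64000 * 0.034906585 = 2234.0 m

2234.0 m


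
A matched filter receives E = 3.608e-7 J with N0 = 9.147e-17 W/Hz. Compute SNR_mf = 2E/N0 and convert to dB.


SNR_lin = 2 * 3.608e-7 / 9.147e-17 = 7.889e9
SNR_dB = 10*log10(7.889e9) = 99.0 dB

99.0 dB


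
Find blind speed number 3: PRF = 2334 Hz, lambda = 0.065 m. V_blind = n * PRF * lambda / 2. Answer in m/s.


V_blind = 3 * 2334 * 0.065 / 2 = 227.6 m/s

227.6 m/s


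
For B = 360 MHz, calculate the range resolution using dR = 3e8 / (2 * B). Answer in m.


dR = 3e8 / (2 * 360000000.0) = 0.42 m

0.42 m


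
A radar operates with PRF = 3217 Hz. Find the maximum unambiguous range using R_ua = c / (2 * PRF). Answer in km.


R_ua = 3e8 / (2 * 3217) = 46627.3 m = 46.6 km

46.6 km


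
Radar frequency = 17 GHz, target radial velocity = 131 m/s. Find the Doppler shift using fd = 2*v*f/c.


fd = 2 * 131 * 17000000000.0 / 3e8 = 14846.7 Hz

14846.7 Hz


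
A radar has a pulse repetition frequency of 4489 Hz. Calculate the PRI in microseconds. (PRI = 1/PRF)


PRI = 1/4489 = 0.0002227668 s = 222.8 us

222.8 us


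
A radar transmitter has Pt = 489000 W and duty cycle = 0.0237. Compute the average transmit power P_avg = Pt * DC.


P_avg = 489000 * 0.0237 = 11589.3 W

11589.3 W


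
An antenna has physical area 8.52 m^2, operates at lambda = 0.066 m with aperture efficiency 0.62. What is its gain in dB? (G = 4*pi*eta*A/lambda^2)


G_linear = 4*pi*0.62*8.52/0.066^2 = 15238.89
G_dB = 10*log10(15238.89) = 41.8 dB

41.8 dB


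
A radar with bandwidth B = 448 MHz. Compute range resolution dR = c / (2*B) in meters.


dR = 3e8 / (2 * 448000000.0) = 0.33 m

0.33 m


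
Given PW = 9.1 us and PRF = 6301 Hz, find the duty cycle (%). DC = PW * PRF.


DC = 9.1e-6 * 6301 * 100 = 5.73%

5.73%


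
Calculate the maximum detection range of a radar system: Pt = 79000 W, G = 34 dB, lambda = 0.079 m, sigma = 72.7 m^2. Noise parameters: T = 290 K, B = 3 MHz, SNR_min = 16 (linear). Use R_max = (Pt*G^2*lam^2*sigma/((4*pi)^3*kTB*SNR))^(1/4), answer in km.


G_lin = 10^(34/10) = 2511.886432
R^4 = 79000 * 2511.886432^2 * 0.079^2 * 72.7 / ((4*pi)^3 * 1.38e-23 * 290 * 3000000.0 * 16)
R^4 = 5.93291e20 m^4
R_max = (5.93291e20)^(1/4) = 156069.1 m = 156.1 km

156.1 km


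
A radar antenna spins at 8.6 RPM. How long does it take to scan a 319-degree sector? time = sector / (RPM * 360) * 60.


t = 319 / (8.6 * 360) * 60 = 6.18 s

6.18 s


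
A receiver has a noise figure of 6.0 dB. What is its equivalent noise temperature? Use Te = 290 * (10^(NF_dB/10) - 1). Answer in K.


NF_lin = 10^(6.0/10) = 3.981072
Te = 290 * (3.981072 - 1) = 864.5 K

864.5 K


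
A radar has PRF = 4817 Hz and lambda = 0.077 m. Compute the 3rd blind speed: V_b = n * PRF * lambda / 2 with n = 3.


V_blind = 3 * 4817 * 0.077 / 2 = 556.4 m/s

556.4 m/s


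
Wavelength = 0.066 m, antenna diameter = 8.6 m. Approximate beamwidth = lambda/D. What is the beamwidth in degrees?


BW_rad = 0.066 / 8.6 = 0.007674
BW_deg = 0.44 degrees

0.44 degrees


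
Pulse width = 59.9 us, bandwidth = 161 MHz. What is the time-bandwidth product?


TBP = 59.9 * 161 = 9643.9

9643.9


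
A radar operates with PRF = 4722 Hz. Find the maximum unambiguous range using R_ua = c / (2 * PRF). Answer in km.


R_ua = 3e8 / (2 * 4722) = 31766.2 m = 31.8 km

31.8 km


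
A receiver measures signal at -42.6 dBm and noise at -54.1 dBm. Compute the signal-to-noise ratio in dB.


SNR = -42.6 - (-54.1) = 11.5 dB

11.5 dB


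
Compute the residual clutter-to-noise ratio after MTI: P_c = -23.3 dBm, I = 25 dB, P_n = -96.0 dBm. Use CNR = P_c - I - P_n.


CNR = -23.3 - 25 - (-96.0) = 47.7 dB

47.7 dB


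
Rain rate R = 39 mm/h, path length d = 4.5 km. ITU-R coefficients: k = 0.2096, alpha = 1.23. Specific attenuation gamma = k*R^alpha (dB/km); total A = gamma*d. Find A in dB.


gamma = 0.2096 * 39^1.23 = 18.984569 dB/km
A = 18.984569 * 4.5 = 85.43 dB

85.43 dB


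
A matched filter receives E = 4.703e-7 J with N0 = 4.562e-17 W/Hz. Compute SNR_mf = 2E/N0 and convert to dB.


SNR_lin = 2 * 4.703e-7 / 4.562e-17 = 2.062e10
SNR_dB = 10*log10(2.062e10) = 103.1 dB

103.1 dB


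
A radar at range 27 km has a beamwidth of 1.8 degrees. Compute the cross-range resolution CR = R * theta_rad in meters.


BW_rad = 0.031415927
CR = 27000 * 0.031415927 = 848.2 m

848.2 m


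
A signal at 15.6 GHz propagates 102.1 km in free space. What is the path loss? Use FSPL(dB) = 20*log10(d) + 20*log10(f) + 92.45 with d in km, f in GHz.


20*log10(102.1) = 40.18
20*log10(15.6) = 23.86
FSPL = 156.5 dB

156.5 dB


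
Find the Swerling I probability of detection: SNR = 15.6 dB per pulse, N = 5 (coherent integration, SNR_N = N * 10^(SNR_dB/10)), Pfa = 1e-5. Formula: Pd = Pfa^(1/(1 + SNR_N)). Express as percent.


SNR_lin = 10^(15.6/10) = 36.30781
SNR_N = 5 * 36.30781 = 181.53905
1/(1 + SNR_N) = 1/182.53905 = 0.0054783
Pd = (1e-5)^0.0054783 = 0.93888
Pd = 93.9%

93.9%


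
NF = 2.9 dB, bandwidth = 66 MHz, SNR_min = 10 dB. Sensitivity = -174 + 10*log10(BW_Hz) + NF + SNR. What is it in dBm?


10*log10(66000000.0) = 78.2
S = -174 + 78.2 + 2.9 + 10 = -82.9 dBm

-82.9 dBm


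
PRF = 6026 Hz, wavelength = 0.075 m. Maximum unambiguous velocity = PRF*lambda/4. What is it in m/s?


V_ua = 6026 * 0.075 / 4 = 113.0 m/s

113.0 m/s


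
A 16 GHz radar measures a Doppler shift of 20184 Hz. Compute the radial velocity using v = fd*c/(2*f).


v = 20184 * 3e8 / (2 * 16000000000.0) = 189.2 m/s

189.2 m/s


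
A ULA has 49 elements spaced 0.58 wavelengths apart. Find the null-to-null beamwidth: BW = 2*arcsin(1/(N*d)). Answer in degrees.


1/(N*d) = 1/(49*0.58) = 0.035186
BW = 2*arcsin(0.035186) = 4.0 degrees

4.0 degrees


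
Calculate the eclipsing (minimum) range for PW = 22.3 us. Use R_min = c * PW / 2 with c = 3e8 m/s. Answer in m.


R_min = 3e8 * 22.3e-6 / 2 = 3345.0 m

3345.0 m


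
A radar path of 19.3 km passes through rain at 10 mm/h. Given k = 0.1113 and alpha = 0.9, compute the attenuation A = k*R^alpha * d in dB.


gamma = 0.1113 * 10^0.9 = 0.884087 dB/km
A = 0.884087 * 19.3 = 17.06 dB

17.06 dB


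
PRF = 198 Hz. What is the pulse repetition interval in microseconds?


PRI = 1/198 = 0.0050505051 s = 5050.5 us

5050.5 us


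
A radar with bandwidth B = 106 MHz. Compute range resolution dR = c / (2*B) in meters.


dR = 3e8 / (2 * 106000000.0) = 1.42 m

1.42 m


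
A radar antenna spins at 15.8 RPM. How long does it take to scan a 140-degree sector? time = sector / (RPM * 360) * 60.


t = 140 / (15.8 * 360) * 60 = 1.48 s

1.48 s


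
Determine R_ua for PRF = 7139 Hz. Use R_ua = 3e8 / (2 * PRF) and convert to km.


R_ua = 3e8 / (2 * 7139) = 21011.3 m = 21.0 km

21.0 km


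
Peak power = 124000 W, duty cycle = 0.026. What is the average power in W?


P_avg = 124000 * 0.026 = 3224.0 W

3224.0 W


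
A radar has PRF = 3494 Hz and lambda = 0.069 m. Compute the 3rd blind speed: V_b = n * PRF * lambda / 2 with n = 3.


V_blind = 3 * 3494 * 0.069 / 2 = 361.6 m/s

361.6 m/s


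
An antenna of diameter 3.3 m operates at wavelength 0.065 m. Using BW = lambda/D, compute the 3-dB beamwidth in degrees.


BW_rad = 0.065 / 3.3 = 0.019697
BW_deg = 1.13 degrees

1.13 degrees


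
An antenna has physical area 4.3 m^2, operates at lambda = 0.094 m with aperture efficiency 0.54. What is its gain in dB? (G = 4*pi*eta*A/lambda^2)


G_linear = 4*pi*0.54*4.3/0.094^2 = 3302.3
G_dB = 10*log10(3302.3) = 35.2 dB

35.2 dB


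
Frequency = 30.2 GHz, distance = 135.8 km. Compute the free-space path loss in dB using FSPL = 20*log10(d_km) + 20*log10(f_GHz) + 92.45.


20*log10(135.8) = 42.66
20*log10(30.2) = 29.6
FSPL = 164.7 dB

164.7 dB


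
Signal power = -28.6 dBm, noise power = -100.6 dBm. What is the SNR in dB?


SNR = -28.6 - (-100.6) = 72.0 dB

72.0 dB


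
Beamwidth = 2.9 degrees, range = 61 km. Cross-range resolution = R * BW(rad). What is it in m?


BW_rad = 0.050614548
CR = 61000 * 0.050614548 = 3087.5 m

3087.5 m


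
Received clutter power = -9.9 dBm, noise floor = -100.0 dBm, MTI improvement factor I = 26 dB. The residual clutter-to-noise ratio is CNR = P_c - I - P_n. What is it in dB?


CNR = -9.9 - 26 - (-100.0) = 64.1 dB

64.1 dB


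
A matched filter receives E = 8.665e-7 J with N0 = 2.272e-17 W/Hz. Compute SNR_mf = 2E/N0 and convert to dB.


SNR_lin = 2 * 8.665e-7 / 2.272e-17 = 7.628e10
SNR_dB = 10*log10(7.628e10) = 108.8 dB

108.8 dB


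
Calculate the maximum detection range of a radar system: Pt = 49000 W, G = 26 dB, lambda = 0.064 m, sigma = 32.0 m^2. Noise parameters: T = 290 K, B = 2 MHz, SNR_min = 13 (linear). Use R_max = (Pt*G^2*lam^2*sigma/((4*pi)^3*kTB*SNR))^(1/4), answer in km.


G_lin = 10^(26/10) = 398.107171
R^4 = 49000 * 398.107171^2 * 0.064^2 * 32.0 / ((4*pi)^3 * 1.38e-23 * 290 * 2000000.0 * 13)
R^4 = 4.92976e18 m^4
R_max = (4.92976e18)^(1/4) = 47120.1 m = 47.1 km

47.1 km


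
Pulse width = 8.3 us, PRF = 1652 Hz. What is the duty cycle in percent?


DC = 8.3e-6 * 1652 * 100 = 1.37%

1.37%


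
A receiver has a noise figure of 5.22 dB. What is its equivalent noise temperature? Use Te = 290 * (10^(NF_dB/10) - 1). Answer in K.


NF_lin = 10^(5.22/10) = 3.326596
Te = 290 * (3.326596 - 1) = 674.7 K

674.7 K


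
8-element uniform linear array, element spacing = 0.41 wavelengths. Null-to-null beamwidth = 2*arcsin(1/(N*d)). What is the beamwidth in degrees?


1/(N*d) = 1/(8*0.41) = 0.304878
BW = 2*arcsin(0.304878) = 35.5 degrees

35.5 degrees


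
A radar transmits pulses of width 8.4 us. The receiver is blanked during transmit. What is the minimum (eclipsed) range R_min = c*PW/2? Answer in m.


R_min = 3e8 * 8.4e-6 / 2 = 1260.0 m

1260.0 m


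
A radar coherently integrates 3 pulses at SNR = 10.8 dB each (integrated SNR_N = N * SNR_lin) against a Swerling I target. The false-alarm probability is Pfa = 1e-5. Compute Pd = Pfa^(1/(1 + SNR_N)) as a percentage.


SNR_lin = 10^(10.8/10) = 12.02264
SNR_N = 3 * 12.02264 = 36.06792
1/(1 + SNR_N) = 1/37.06792 = 0.0269775
Pd = (1e-5)^0.0269775 = 0.73301
Pd = 73.3%

73.3%


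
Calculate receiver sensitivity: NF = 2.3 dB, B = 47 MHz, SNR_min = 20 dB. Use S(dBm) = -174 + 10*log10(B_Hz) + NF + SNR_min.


10*log10(47000000.0) = 76.72
S = -174 + 76.72 + 2.3 + 20 = -75.0 dBm

-75.0 dBm


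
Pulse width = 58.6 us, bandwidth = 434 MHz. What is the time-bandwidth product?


TBP = 58.6 * 434 = 25432.4

25432.4


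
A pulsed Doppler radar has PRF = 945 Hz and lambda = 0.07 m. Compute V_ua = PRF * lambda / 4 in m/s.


V_ua = 945 * 0.07 / 4 = 16.5 m/s

16.5 m/s


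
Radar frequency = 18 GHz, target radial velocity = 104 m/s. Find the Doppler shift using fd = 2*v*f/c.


fd = 2 * 104 * 18000000000.0 / 3e8 = 12480.0 Hz

12480.0 Hz


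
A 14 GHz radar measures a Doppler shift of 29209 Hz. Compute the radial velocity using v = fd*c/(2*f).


v = 29209 * 3e8 / (2 * 14000000000.0) = 313.0 m/s

313.0 m/s


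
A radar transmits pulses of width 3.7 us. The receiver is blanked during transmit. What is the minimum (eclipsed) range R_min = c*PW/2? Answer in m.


R_min = 3e8 * 3.7e-6 / 2 = 555.0 m

555.0 m


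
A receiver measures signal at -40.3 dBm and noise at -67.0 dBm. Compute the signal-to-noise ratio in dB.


SNR = -40.3 - (-67.0) = 26.7 dB

26.7 dB


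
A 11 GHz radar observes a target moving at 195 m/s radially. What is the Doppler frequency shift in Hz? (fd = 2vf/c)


fd = 2 * 195 * 11000000000.0 / 3e8 = 14300.0 Hz

14300.0 Hz


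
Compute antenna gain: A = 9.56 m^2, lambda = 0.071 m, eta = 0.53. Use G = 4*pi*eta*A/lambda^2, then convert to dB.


G_linear = 4*pi*0.53*9.56/0.071^2 = 12630.69
G_dB = 10*log10(12630.69) = 41.0 dB

41.0 dB


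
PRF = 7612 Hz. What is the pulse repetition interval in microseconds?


PRI = 1/7612 = 0.0001313715 s = 131.4 us

131.4 us


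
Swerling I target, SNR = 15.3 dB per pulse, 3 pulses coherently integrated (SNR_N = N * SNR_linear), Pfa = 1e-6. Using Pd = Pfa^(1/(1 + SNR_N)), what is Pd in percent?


SNR_lin = 10^(15.3/10) = 33.88442
SNR_N = 3 * 33.88442 = 101.65326
1/(1 + SNR_N) = 1/102.65326 = 0.0097415
Pd = (1e-6)^0.0097415 = 0.87408
Pd = 87.4%

87.4%


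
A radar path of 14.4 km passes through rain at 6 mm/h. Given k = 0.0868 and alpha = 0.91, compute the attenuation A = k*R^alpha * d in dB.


gamma = 0.0868 * 6^0.91 = 0.443238 dB/km
A = 0.443238 * 14.4 = 6.38 dB

6.38 dB


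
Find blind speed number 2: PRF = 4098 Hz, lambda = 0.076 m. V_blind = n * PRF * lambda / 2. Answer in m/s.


V_blind = 2 * 4098 * 0.076 / 2 = 311.4 m/s

311.4 m/s


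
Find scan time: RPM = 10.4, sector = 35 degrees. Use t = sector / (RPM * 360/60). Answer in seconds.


t = 35 / (10.4 * 360) * 60 = 0.56 s

0.56 s


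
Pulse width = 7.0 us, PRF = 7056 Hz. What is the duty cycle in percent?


DC = 7.0e-6 * 7056 * 100 = 4.94%

4.94%


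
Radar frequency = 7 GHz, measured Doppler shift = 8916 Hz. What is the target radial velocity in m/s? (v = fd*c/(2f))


v = 8916 * 3e8 / (2 * 7000000000.0) = 191.1 m/s

191.1 m/s


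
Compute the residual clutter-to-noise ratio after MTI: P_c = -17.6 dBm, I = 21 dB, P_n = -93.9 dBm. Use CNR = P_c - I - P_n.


CNR = -17.6 - 21 - (-93.9) = 55.3 dB

55.3 dB


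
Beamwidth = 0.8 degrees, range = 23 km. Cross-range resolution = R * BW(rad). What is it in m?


BW_rad = 0.013962634
CR = 23000 * 0.013962634 = 321.1 m

321.1 m


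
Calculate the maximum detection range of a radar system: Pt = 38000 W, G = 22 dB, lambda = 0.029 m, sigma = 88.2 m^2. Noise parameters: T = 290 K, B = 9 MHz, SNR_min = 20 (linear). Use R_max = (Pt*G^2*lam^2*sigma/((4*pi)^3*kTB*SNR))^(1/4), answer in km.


G_lin = 10^(22/10) = 158.489319
R^4 = 38000 * 158.489319^2 * 0.029^2 * 88.2 / ((4*pi)^3 * 1.38e-23 * 290 * 9000000.0 * 20)
R^4 = 4.95301e16 m^4
R_max = (4.95301e16)^(1/4) = 14918.2 m = 14.9 km

14.9 km


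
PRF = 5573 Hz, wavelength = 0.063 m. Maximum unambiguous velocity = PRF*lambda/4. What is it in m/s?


V_ua = 5573 * 0.063 / 4 = 87.8 m/s

87.8 m/s


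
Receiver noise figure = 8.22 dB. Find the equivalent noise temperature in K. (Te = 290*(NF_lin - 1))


NF_lin = 10^(8.22/10) = 6.637431
Te = 290 * (6.637431 - 1) = 1634.9 K

1634.9 K


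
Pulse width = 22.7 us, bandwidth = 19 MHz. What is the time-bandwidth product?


TBP = 22.7 * 19 = 431.3

431.3


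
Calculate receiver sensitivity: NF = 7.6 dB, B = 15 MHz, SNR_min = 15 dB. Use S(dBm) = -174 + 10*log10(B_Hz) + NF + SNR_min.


10*log10(15000000.0) = 71.76
S = -174 + 71.76 + 7.6 + 15 = -79.6 dBm

-79.6 dBm


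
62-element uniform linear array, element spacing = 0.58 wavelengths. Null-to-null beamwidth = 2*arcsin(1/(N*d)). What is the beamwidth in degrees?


1/(N*d) = 1/(62*0.58) = 0.027809
BW = 2*arcsin(0.027809) = 3.2 degrees

3.2 degrees


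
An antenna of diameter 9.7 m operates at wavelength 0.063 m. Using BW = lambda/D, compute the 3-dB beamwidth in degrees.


BW_rad = 0.063 / 9.7 = 0.006495
BW_deg = 0.37 degrees

0.37 degrees


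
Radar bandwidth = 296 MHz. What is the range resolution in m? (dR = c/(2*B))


dR = 3e8 / (2 * 296000000.0) = 0.51 m

0.51 m


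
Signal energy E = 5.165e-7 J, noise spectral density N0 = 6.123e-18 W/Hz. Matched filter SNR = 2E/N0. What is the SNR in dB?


SNR_lin = 2 * 5.165e-7 / 6.123e-18 = 1.687e11
SNR_dB = 10*log10(1.687e11) = 112.3 dB

112.3 dB


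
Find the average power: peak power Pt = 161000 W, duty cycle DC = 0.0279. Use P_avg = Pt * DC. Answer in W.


P_avg = 161000 * 0.0279 = 4491.9 W

4491.9 W


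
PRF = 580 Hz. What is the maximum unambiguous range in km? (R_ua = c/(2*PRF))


R_ua = 3e8 / (2 * 580) = 258620.7 m = 258.6 km

258.6 km


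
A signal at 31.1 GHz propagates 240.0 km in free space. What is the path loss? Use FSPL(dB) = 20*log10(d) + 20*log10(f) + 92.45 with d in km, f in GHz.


20*log10(240.0) = 47.6
20*log10(31.1) = 29.86
FSPL = 169.9 dB

169.9 dB


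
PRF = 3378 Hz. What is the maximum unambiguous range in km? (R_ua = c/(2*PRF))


R_ua = 3e8 / (2 * 3378) = 44405.0 m = 44.4 km

44.4 km


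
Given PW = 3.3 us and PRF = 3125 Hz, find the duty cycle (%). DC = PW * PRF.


DC = 3.3e-6 * 3125 * 100 = 1.03%

1.03%


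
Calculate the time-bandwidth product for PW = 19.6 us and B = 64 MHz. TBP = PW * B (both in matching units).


TBP = 19.6 * 64 = 1254.4

1254.4


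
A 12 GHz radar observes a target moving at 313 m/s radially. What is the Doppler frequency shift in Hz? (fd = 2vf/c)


fd = 2 * 313 * 12000000000.0 / 3e8 = 25040.0 Hz

25040.0 Hz


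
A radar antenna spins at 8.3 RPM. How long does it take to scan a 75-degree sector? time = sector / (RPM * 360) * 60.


t = 75 / (8.3 * 360) * 60 = 1.51 s

1.51 s


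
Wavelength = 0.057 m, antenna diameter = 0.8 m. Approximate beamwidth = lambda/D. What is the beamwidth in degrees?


BW_rad = 0.057 / 0.8 = 0.07125
BW_deg = 4.08 degrees

4.08 degrees


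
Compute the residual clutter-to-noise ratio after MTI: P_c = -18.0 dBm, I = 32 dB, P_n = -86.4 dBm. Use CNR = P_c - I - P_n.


CNR = -18.0 - 32 - (-86.4) = 36.4 dB

36.4 dB


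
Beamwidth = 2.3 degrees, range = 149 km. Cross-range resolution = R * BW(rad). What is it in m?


BW_rad = 0.040142573
CR = 149000 * 0.040142573 = 5981.2 m

5981.2 m


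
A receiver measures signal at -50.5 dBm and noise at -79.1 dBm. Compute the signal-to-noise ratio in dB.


SNR = -50.5 - (-79.1) = 28.6 dB

28.6 dB


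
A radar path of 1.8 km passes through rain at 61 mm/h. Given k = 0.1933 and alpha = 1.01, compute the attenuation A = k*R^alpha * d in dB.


gamma = 0.1933 * 61^1.01 = 12.286127 dB/km
A = 12.286127 * 1.8 = 22.12 dB

22.12 dB


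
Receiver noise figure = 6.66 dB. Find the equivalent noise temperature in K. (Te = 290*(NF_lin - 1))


NF_lin = 10^(6.66/10) = 4.634469
Te = 290 * (4.634469 - 1) = 1054.0 K

1054.0 K


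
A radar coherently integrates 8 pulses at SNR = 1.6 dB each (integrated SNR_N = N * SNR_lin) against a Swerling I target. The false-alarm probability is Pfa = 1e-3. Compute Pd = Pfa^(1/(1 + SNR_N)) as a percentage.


SNR_lin = 10^(1.6/10) = 1.44544
SNR_N = 8 * 1.44544 = 11.56352
1/(1 + SNR_N) = 1/12.56352 = 0.0795955
Pd = (1e-3)^0.0795955 = 0.57705
Pd = 57.7%

57.7%


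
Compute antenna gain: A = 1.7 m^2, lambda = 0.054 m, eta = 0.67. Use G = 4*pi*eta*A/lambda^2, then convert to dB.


G_linear = 4*pi*0.67*1.7/0.054^2 = 4908.47
G_dB = 10*log10(4908.47) = 36.9 dB

36.9 dB


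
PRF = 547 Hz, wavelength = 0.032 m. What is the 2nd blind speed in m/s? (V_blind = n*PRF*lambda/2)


V_blind = 2 * 547 * 0.032 / 2 = 17.5 m/s

17.5 m/s


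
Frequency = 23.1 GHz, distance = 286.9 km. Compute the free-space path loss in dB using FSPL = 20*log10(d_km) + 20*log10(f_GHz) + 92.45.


20*log10(286.9) = 49.15
20*log10(23.1) = 27.27
FSPL = 168.9 dB

168.9 dB


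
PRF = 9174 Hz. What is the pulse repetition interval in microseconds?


PRI = 1/9174 = 0.0001090037 s = 109.0 us

109.0 us


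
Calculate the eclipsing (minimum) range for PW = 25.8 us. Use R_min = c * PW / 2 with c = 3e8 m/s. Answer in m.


R_min = 3e8 * 25.8e-6 / 2 = 3870.0 m

3870.0 m


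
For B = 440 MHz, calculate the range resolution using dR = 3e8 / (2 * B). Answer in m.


dR = 3e8 / (2 * 440000000.0) = 0.34 m

0.34 m


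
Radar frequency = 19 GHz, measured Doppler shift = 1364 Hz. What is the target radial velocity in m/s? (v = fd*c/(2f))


v = 1364 * 3e8 / (2 * 19000000000.0) = 10.8 m/s

10.8 m/s


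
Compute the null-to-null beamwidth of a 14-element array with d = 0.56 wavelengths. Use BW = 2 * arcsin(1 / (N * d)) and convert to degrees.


1/(N*d) = 1/(14*0.56) = 0.127551
BW = 2*arcsin(0.127551) = 14.7 degrees

14.7 degrees


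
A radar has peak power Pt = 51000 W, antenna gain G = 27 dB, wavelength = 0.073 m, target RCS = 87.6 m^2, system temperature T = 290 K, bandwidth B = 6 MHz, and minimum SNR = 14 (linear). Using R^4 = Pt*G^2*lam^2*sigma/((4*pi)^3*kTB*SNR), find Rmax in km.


G_lin = 10^(27/10) = 501.187234
R^4 = 51000 * 501.187234^2 * 0.073^2 * 87.6 / ((4*pi)^3 * 1.38e-23 * 290 * 6000000.0 * 14)
R^4 = 8.96466e18 m^4
R_max = (8.96466e18)^(1/4) = 54718.4 m = 54.7 km

54.7 km


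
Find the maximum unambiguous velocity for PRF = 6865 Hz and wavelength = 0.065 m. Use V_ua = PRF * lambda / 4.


V_ua = 6865 * 0.065 / 4 = 111.6 m/s

111.6 m/s


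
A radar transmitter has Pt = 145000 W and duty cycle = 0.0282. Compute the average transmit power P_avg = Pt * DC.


P_avg = 145000 * 0.0282 = 4089.0 W

4089.0 W


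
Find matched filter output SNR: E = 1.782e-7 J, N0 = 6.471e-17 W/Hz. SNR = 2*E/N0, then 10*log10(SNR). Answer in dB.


SNR_lin = 2 * 1.782e-7 / 6.471e-17 = 5.508e9
SNR_dB = 10*log10(5.508e9) = 97.4 dB

97.4 dB


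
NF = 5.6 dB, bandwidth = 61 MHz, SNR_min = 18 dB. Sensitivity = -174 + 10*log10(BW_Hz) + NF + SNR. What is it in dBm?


10*log10(61000000.0) = 77.85
S = -174 + 77.85 + 5.6 + 18 = -72.5 dBm

-72.5 dBm


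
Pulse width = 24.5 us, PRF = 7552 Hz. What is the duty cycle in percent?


DC = 24.5e-6 * 7552 * 100 = 18.5%

18.5%


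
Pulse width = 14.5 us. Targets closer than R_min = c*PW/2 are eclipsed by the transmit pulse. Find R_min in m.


R_min = 3e8 * 14.5e-6 / 2 = 2175.0 m

2175.0 m


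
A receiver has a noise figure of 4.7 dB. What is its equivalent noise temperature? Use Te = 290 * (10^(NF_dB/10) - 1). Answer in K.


NF_lin = 10^(4.7/10) = 2.951209
Te = 290 * (2.951209 - 1) = 565.9 K

565.9 K


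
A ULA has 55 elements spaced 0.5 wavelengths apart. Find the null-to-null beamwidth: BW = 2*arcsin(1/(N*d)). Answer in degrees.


1/(N*d) = 1/(55*0.5) = 0.036364
BW = 2*arcsin(0.036364) = 4.2 degrees

4.2 degrees


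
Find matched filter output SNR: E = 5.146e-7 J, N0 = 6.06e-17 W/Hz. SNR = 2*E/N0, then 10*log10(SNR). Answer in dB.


SNR_lin = 2 * 5.146e-7 / 6.06e-17 = 1.698e10
SNR_dB = 10*log10(1.698e10) = 102.3 dB

102.3 dB


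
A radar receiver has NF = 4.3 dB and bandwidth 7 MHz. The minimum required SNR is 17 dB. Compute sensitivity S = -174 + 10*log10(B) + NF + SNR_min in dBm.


10*log10(7000000.0) = 68.45
S = -174 + 68.45 + 4.3 + 17 = -84.2 dBm

-84.2 dBm


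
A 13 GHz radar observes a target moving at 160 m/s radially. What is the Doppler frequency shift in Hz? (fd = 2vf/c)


fd = 2 * 160 * 13000000000.0 / 3e8 = 13866.7 Hz

13866.7 Hz


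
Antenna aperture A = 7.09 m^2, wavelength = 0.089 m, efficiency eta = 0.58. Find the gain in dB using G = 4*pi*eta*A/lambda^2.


G_linear = 4*pi*0.58*7.09/0.089^2 = 6523.85
G_dB = 10*log10(6523.85) = 38.1 dB

38.1 dB


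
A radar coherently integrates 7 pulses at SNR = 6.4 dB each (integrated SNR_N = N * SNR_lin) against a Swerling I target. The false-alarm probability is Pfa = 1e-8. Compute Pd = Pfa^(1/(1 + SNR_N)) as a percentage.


SNR_lin = 10^(6.4/10) = 4.36516
SNR_N = 7 * 4.36516 = 30.55612
1/(1 + SNR_N) = 1/31.55612 = 0.0316896
Pd = (1e-8)^0.0316896 = 0.55781
Pd = 55.8%

55.8%


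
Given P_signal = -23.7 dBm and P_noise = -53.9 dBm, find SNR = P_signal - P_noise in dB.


SNR = -23.7 - (-53.9) = 30.2 dB

30.2 dB


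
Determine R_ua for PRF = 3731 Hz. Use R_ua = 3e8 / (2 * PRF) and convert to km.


R_ua = 3e8 / (2 * 3731) = 40203.7 m = 40.2 km

40.2 km


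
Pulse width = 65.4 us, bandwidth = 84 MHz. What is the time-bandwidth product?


TBP = 65.4 * 84 = 5493.6

5493.6


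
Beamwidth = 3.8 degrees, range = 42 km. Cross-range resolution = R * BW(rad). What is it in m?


BW_rad = 0.066322512
CR = 42000 * 0.066322512 = 2785.5 m

2785.5 m


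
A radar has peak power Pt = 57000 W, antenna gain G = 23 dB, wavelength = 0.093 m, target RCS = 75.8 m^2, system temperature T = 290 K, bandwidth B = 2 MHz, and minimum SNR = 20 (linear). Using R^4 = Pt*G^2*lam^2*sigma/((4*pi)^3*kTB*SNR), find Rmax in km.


G_lin = 10^(23/10) = 199.526231
R^4 = 57000 * 199.526231^2 * 0.093^2 * 75.8 / ((4*pi)^3 * 1.38e-23 * 290 * 2000000.0 * 20)
R^4 = 4.68321e18 m^4
R_max = (4.68321e18)^(1/4) = 46519.6 m = 46.5 km

46.5 km


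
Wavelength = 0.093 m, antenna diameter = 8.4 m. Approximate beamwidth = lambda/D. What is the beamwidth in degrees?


BW_rad = 0.093 / 8.4 = 0.011071
BW_deg = 0.63 degrees

0.63 degrees


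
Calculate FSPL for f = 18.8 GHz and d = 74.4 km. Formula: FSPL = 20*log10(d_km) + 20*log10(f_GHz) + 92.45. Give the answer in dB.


20*log10(74.4) = 37.43
20*log10(18.8) = 25.48
FSPL = 155.4 dB

155.4 dB


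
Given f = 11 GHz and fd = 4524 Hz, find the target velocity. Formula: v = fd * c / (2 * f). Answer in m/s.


v = 4524 * 3e8 / (2 * 11000000000.0) = 61.7 m/s

61.7 m/s


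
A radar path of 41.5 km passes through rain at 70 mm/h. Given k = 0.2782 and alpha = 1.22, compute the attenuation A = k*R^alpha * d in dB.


gamma = 0.2782 * 70^1.22 = 49.588016 dB/km
A = 49.588016 * 41.5 = 2057.9 dB

2057.9 dB


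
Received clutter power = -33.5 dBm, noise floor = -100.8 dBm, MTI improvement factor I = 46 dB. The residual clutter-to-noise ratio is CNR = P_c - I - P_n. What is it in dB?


CNR = -33.5 - 46 - (-100.8) = 21.3 dB

21.3 dB


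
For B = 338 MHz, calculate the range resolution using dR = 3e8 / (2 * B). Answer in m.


dR = 3e8 / (2 * 338000000.0) = 0.44 m

0.44 m


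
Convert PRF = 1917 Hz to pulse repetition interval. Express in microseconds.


PRI = 1/1917 = 0.0005216484 s = 521.6 us

521.6 us


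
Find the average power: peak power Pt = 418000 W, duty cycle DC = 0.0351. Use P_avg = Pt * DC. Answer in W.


P_avg = 418000 * 0.0351 = 14671.8 W

14671.8 W


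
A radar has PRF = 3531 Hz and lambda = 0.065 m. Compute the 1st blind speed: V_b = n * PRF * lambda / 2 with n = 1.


V_blind = 1 * 3531 * 0.065 / 2 = 114.8 m/s

114.8 m/s


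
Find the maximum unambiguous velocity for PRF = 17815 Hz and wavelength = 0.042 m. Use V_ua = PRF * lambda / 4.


V_ua = 17815 * 0.042 / 4 = 187.1 m/s

187.1 m/s


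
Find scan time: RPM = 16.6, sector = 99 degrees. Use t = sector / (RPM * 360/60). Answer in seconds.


t = 99 / (16.6 * 360) * 60 = 0.99 s

0.99 s


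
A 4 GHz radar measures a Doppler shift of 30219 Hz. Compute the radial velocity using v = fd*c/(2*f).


v = 30219 * 3e8 / (2 * 4000000000.0) = 1133.2 m/s

1133.2 m/s


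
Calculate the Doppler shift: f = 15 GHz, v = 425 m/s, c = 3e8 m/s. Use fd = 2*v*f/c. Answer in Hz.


fd = 2 * 425 * 15000000000.0 / 3e8 = 42500.0 Hz

42500.0 Hz


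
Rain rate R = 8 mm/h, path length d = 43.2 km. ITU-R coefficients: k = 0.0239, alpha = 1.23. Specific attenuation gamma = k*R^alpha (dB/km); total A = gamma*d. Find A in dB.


gamma = 0.0239 * 8^1.23 = 0.30846 dB/km
A = 0.30846 * 43.2 = 13.33 dB

13.33 dB


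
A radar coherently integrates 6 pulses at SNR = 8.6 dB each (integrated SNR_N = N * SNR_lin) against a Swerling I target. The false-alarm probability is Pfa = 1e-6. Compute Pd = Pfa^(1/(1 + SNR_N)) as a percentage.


SNR_lin = 10^(8.6/10) = 7.24436
SNR_N = 6 * 7.24436 = 43.46616
1/(1 + SNR_N) = 1/44.46616 = 0.022489
Pd = (1e-6)^0.022489 = 0.73294
Pd = 73.3%

73.3%


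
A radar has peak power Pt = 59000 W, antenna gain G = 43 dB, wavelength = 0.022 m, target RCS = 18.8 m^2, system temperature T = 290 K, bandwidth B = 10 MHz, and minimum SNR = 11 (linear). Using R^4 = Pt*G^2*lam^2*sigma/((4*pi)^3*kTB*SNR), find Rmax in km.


G_lin = 10^(43/10) = 19952.62315
R^4 = 59000 * 19952.62315^2 * 0.022^2 * 18.8 / ((4*pi)^3 * 1.38e-23 * 290 * 10000000.0 * 11)
R^4 = 2.44656e20 m^4
R_max = (2.44656e20)^(1/4) = 125065.9 m = 125.1 km

125.1 km


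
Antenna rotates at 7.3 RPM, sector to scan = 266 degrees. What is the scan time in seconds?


t = 266 / (7.3 * 360) * 60 = 6.07 s

6.07 s


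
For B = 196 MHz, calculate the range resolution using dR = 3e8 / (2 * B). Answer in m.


dR = 3e8 / (2 * 196000000.0) = 0.77 m

0.77 m


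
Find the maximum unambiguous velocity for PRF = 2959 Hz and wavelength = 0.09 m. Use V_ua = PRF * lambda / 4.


V_ua = 2959 * 0.09 / 4 = 66.6 m/s

66.6 m/s


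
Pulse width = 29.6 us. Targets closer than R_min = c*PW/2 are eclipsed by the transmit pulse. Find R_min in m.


R_min = 3e8 * 29.6e-6 / 2 = 4440.0 m

4440.0 m


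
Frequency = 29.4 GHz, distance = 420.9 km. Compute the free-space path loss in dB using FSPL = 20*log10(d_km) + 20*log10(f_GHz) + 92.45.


20*log10(420.9) = 52.48
20*log10(29.4) = 29.37
FSPL = 174.3 dB

174.3 dB


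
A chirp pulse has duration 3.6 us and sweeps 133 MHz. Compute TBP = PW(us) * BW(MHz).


TBP = 3.6 * 133 = 478.8

478.8


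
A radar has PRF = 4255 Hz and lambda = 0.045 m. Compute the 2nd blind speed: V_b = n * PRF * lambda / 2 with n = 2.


V_blind = 2 * 4255 * 0.045 / 2 = 191.5 m/s

191.5 m/s


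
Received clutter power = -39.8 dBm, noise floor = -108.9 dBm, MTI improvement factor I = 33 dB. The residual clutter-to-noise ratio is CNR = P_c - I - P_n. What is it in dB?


CNR = -39.8 - 33 - (-108.9) = 36.1 dB

36.1 dB


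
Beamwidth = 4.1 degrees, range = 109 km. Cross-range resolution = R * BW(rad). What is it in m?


BW_rad = 0.071558499
CR = 109000 * 0.071558499 = 7799.9 m

7799.9 m


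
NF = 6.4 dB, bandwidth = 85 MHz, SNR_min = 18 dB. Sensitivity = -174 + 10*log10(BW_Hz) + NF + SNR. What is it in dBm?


10*log10(85000000.0) = 79.29
S = -174 + 79.29 + 6.4 + 18 = -70.3 dBm

-70.3 dBm


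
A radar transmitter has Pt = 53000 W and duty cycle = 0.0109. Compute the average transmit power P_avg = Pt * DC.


P_avg = 53000 * 0.0109 = 577.7 W

577.7 W


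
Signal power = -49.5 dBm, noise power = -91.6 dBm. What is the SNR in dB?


SNR = -49.5 - (-91.6) = 42.1 dB

42.1 dB


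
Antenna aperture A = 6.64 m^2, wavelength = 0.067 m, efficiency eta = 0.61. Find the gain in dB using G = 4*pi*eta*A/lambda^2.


G_linear = 4*pi*0.61*6.64/0.067^2 = 11338.57
G_dB = 10*log10(11338.57) = 40.5 dB

40.5 dB


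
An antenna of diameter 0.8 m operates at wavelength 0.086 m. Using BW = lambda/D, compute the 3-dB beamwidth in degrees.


BW_rad = 0.086 / 0.8 = 0.1075
BW_deg = 6.16 degrees

6.16 degrees
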